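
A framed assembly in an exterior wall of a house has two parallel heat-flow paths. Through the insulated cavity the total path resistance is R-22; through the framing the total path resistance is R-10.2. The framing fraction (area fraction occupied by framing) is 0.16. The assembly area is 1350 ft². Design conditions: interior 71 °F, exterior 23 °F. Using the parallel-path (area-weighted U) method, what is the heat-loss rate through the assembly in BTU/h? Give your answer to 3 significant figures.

U_eff = 0.84/22 + 0.16/10.2 = 0.03818 + 0.01569 = 0.05387
R_eff = 1/U_eff = 18.56 ft²·°F·h/BTU
Q = 1350 × (71 − 23) / 18.56 = 3491 BTU/h

3490 BTU/h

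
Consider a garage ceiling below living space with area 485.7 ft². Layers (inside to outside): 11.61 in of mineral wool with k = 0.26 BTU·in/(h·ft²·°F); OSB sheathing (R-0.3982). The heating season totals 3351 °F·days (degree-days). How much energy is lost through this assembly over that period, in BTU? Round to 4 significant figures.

11.61/0.26 = 44.654
R_total = 44.654 + 0.3982 = 45.052 ft²·°F·h/BTU
E = A × HDD × 24 / R = 485.7 × 3351 × 24 / 45.052 = 867040 BTU

867000 BTU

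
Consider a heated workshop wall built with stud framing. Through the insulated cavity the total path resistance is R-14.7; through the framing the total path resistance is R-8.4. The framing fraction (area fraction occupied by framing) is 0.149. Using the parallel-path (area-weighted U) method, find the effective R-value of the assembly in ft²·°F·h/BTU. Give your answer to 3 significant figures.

13.2 ft²·°F·h/BTU

U_eff = 0.851/14.7 + 0.149/8.4 = 0.05789 + 0.01774 = 0.07563
R_eff = 1/U_eff = 13.22 ft²·°F·h/BTU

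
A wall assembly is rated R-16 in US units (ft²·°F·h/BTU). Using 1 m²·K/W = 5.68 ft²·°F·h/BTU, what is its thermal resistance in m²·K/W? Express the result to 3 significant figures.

2.82 m²·K/W

R_SI = 16/5.68 = 2.817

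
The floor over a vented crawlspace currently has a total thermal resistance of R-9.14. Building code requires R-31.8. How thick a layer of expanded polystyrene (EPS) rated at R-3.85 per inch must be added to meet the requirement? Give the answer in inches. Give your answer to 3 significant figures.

ΔR = 31.8 − 9.14 = 22.66 ft²·°F·h/BTU
L = ΔR / (R/in) = 22.66/3.85 = 5.886 in

5.89 in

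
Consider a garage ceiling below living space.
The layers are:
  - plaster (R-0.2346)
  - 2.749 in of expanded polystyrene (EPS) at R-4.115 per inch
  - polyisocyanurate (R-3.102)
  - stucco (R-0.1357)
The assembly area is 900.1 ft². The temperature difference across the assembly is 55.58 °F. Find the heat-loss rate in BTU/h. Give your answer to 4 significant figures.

2.749 × 4.115 = 11.312
R_total = 0.2346 + 11.312 + 3.102 + 0.1357 = 14.784 ft²·°F·h/BTU
Q = A·ΔT/R = 900.1 × 55.58 / 14.784 = 3383.8 BTU/h

3384 BTU/h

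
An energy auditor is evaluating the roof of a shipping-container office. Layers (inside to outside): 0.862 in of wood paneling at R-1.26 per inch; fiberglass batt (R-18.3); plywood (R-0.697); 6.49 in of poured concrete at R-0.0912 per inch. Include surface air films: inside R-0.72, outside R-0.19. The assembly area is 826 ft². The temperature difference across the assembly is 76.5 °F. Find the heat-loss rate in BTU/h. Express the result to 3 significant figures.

2930 BTU/h

0.862 × 1.26 = 1.086
6.49 × 0.0912 = 0.5919
R_total = 0.72 + 1.086 + 18.3 + 0.697 + 0.5919 + 0.19 = 21.59 ft²·°F·h/BTU
Q = A·ΔT/R = 826 × 76.5 / 21.59 = 2927 BTU/h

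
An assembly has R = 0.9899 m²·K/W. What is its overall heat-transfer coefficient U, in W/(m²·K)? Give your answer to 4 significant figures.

1.010 W/(m²·K)

U = 1/R = 1/0.9899 = 1.0102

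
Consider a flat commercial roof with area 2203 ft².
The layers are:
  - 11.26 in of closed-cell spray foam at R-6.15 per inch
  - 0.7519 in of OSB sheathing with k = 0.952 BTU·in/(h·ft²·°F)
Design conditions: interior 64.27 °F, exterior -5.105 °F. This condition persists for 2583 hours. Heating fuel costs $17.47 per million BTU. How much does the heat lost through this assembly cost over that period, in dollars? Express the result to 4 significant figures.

11.26 × 6.15 = 69.249
0.7519/0.952 = 0.78981
R_total = 69.249 + 0.78981 = 70.039 ft²·°F·h/BTU
Q = 2203 × (64.27 − (-5.105)) / 70.039 = 2182.1 BTU/h
E = 2182.1 × 2583 = 5636400 BTU
Cost = 5636400/10⁶ × 17.47 = $98.468

98.47 dollars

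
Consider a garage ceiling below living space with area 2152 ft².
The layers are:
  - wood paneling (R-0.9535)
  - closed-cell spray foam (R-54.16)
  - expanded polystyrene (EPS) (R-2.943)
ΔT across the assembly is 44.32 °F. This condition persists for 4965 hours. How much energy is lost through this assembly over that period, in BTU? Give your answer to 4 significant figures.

R_total = 0.9535 + 54.16 + 2.943 = 58.056 ft²·°F·h/BTU
Q = 2152 × 44.32 / 58.056 = 1642.8 BTU/h
E = 1642.8 × 4965 = 8156600 BTU

8157000 BTU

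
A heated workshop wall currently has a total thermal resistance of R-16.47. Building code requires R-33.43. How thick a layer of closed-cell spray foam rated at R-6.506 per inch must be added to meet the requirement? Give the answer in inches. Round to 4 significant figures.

2.607 in

ΔR = 33.43 − 16.47 = 16.96 ft²·°F·h/BTU
L = ΔR / (R/in) = 16.96/6.506 = 2.6068 in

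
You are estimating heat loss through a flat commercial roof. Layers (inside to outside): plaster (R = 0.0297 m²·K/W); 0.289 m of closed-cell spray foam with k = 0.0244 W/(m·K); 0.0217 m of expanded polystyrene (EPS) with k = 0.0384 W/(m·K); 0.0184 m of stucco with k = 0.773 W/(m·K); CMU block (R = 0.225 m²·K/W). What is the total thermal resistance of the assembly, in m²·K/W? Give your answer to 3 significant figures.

12.7 m²·K/W

0.289/0.0244 = 11.84
0.0217/0.0384 = 0.5651
0.0184/0.773 = 0.0238
R_total = 0.0297 + 11.84 + 0.5651 + 0.0238 + 0.225 = 12.69 m²·K/W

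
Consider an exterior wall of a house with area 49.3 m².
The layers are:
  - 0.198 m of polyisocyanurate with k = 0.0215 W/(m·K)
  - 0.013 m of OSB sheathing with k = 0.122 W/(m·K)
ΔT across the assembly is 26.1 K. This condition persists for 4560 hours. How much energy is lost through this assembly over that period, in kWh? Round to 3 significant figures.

630 kWh

0.198/0.0215 = 9.209
0.013/0.122 = 0.1066
R_total = 9.209 + 0.1066 = 9.316 m²·K/W
Q = 49.3 × 26.1 / 9.316 = 138.1 W
E = 138.1 W × 4560 h / 1000 = 629.8 kWh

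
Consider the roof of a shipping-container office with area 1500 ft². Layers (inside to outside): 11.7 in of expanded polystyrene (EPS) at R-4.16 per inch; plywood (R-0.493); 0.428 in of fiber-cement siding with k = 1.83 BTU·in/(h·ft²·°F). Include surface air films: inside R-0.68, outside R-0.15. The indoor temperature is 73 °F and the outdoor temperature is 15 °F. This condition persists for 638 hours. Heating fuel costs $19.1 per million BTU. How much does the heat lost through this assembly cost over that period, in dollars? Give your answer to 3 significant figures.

21.1 dollars

11.7 × 4.16 = 48.67
0.428/1.83 = 0.2339
R_total = 0.68 + 48.67 + 0.493 + 0.2339 + 0.15 = 50.23 ft²·°F·h/BTU
Q = 1500 × (73 − 15) / 50.23 = 1732 BTU/h
E = 1732 × 638 = 1105000 BTU
Cost = 1105000/10⁶ × 19.1 = $21.11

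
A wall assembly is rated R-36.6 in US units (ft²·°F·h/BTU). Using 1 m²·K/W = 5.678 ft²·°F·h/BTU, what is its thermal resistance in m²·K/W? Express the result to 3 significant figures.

6.45 m²·K/W

R_SI = 36.6/5.678 = 6.446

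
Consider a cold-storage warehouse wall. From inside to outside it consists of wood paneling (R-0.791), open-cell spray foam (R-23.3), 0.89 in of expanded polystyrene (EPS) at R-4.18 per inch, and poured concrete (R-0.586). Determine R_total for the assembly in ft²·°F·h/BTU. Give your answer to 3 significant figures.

28.4 ft²·°F·h/BTU

0.89 × 4.18 = 3.72
R_total = 0.791 + 23.3 + 3.72 + 0.586 = 28.4 ft²·°F·h/BTU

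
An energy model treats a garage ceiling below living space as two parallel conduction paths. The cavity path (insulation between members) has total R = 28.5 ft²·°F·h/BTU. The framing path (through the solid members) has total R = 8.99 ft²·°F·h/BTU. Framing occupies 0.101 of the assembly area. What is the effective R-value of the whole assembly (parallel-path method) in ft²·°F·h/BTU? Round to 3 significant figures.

23.4 ft²·°F·h/BTU

U_eff = 0.899/28.5 + 0.101/8.99 = 0.03154 + 0.01123 = 0.04278
R_eff = 1/U_eff = 23.38 ft²·°F·h/BTU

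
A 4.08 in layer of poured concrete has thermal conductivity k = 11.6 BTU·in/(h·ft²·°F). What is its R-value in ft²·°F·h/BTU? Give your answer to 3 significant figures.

R = L/k = 4.08/11.6 = 0.3517 ft²·°F·h/BTU

0.352 ft²·°F·h/BTU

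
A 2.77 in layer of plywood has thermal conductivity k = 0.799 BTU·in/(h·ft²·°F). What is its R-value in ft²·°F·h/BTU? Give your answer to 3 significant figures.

3.47 ft²·°F·h/BTU

R = L/k = 2.77/0.799 = 3.467 ft²·°F·h/BTU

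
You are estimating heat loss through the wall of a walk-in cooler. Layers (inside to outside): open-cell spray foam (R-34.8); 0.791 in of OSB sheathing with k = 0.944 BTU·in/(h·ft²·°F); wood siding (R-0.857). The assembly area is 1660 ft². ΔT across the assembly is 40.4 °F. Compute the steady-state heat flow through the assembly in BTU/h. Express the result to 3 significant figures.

0.791/0.944 = 0.8379
R_total = 34.8 + 0.8379 + 0.857 = 36.49 ft²·°F·h/BTU
Q = A·ΔT/R = 1660 × 40.4 / 36.49 = 1838 BTU/h

1840 BTU/h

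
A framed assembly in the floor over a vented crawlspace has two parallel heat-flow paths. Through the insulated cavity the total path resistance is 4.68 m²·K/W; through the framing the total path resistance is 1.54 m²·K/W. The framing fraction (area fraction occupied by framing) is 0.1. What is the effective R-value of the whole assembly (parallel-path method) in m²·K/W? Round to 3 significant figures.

3.89 m²·K/W

U_eff = 0.9/4.68 + 0.1/1.54 = 0.1923 + 0.06494 = 0.2572
R_eff = 1/U_eff = 3.887 m²·K/W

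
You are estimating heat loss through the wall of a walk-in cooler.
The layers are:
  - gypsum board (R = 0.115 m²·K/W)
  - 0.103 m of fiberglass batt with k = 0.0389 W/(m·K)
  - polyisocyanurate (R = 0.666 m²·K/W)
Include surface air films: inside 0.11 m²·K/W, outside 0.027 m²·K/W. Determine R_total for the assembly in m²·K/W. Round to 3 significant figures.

0.103/0.0389 = 2.648
R_total = 0.11 + 0.115 + 2.648 + 0.666 + 0.027 = 3.566 m²·K/W

3.57 m²·K/W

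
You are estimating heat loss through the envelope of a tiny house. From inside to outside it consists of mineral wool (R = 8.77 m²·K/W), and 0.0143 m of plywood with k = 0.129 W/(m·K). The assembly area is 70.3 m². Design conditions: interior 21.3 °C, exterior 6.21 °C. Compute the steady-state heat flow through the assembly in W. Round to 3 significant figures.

0.0143/0.129 = 0.1109
R_total = 8.77 + 0.1109 = 8.881 m²·K/W
Q = A·ΔT/R = 70.3 × (21.3 − 6.21) / 8.881 = 119.5 W

119 W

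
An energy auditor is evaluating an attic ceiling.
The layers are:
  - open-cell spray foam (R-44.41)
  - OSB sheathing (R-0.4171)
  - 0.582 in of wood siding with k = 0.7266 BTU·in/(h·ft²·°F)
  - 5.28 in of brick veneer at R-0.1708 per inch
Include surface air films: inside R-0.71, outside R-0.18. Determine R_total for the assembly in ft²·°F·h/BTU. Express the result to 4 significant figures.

47.42 ft²·°F·h/BTU

0.582/0.7266 = 0.80099
5.28 × 0.1708 = 0.90182
R_total = 0.71 + 44.41 + 0.4171 + 0.80099 + 0.90182 + 0.18 = 47.42 ft²·°F·h/BTU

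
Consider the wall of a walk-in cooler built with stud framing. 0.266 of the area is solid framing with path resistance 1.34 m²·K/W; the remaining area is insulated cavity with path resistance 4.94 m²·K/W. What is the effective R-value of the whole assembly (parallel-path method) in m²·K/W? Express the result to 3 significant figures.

U_eff = 0.734/4.94 + 0.266/1.34 = 0.1486 + 0.1985 = 0.3471
R_eff = 1/U_eff = 2.881 m²·K/W

2.88 m²·K/W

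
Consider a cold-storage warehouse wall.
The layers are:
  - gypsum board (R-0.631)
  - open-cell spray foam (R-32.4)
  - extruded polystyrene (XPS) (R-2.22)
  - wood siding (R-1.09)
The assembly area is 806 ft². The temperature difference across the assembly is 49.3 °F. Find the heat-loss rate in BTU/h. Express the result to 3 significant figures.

1090 BTU/h

R_total = 0.631 + 32.4 + 2.22 + 1.09 = 36.34 ft²·°F·h/BTU
Q = A·ΔT/R = 806 × 49.3 / 36.34 = 1093 BTU/h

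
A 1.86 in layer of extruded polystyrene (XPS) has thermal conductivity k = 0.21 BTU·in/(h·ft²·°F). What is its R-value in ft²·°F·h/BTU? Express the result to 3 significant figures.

R = L/k = 1.86/0.21 = 8.857 ft²·°F·h/BTU

8.86 ft²·°F·h/BTU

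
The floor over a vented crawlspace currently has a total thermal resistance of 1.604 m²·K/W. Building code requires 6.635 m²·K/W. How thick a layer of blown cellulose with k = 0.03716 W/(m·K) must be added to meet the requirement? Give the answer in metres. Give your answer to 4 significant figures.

0.1870 m

ΔR = 6.635 − 1.604 = 5.031 m²·K/W
L = ΔR × k = 5.031 × 0.03716 = 0.18695 m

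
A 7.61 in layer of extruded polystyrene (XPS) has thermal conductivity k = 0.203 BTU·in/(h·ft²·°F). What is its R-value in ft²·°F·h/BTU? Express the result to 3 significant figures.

R = L/k = 7.61/0.203 = 37.49 ft²·°F·h/BTU

37.5 ft²·°F·h/BTU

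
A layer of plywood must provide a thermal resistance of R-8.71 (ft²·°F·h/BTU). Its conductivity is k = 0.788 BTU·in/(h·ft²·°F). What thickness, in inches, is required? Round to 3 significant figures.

6.86 in

L = R × k = 8.71 × 0.788 = 6.863 in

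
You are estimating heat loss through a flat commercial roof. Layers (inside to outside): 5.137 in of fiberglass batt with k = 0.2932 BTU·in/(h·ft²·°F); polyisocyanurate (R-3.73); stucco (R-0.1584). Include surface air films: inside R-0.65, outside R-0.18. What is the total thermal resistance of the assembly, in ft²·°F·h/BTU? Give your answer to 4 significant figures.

22.24 ft²·°F·h/BTU

5.137/0.2932 = 17.52
R_total = 0.65 + 17.52 + 3.73 + 0.1584 + 0.18 = 22.239 ft²·°F·h/BTU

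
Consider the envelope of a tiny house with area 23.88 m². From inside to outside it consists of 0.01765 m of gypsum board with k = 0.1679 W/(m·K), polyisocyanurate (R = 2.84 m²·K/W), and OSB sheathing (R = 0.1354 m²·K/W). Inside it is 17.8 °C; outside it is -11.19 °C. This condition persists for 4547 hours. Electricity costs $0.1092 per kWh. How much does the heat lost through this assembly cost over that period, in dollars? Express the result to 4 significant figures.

111.6 dollars

0.01765/0.1679 = 0.10512
R_total = 0.10512 + 2.84 + 0.1354 = 3.0805 m²·K/W
Q = 23.88 × (17.8 − (-11.19)) / 3.0805 = 224.73 W
E = 224.73 W × 4547 h / 1000 = 1021.8 kWh
Cost = 1021.8 × 0.1092 = $111.58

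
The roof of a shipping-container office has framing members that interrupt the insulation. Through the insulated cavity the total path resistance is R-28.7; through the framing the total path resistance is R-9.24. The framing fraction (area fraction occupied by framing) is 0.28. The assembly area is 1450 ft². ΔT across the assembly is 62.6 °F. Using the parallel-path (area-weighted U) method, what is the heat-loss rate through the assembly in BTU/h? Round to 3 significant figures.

U_eff = 0.72/28.7 + 0.28/9.24 = 0.02509 + 0.0303 = 0.05539
R_eff = 1/U_eff = 18.05 ft²·°F·h/BTU
Q = 1450 × 62.6 / 18.05 = 5028 BTU/h

5030 BTU/h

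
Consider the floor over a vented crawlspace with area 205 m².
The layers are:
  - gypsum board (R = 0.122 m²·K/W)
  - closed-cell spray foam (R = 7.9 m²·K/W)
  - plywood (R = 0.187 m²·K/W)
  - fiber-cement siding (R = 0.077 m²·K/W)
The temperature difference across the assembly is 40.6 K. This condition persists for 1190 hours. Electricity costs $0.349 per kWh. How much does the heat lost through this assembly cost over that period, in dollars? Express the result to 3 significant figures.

417 dollars

R_total = 0.122 + 7.9 + 0.187 + 0.077 = 8.286 m²·K/W
Q = 205 × 40.6 / 8.286 = 1004 W
E = 1004 W × 1190 h / 1000 = 1195 kWh
Cost = 1195 × 0.349 = $417.2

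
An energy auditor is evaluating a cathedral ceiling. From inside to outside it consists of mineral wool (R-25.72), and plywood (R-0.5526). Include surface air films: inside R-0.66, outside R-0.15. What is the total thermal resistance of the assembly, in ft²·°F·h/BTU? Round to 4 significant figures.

R_total = 0.66 + 25.72 + 0.5526 + 0.15 = 27.083 ft²·°F·h/BTU

27.08 ft²·°F·h/BTU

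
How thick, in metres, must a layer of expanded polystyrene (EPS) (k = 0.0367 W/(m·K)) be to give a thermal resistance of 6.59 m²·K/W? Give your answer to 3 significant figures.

0.242 m

L = R·k = 6.59 × 0.0367 = 0.2419 m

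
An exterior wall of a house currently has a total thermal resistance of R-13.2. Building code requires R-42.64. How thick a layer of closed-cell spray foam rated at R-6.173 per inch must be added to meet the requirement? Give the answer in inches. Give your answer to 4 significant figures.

ΔR = 42.64 − 13.2 = 29.44 ft²·°F·h/BTU
L = ΔR / (R/in) = 29.44/6.173 = 4.7692 in

4.769 in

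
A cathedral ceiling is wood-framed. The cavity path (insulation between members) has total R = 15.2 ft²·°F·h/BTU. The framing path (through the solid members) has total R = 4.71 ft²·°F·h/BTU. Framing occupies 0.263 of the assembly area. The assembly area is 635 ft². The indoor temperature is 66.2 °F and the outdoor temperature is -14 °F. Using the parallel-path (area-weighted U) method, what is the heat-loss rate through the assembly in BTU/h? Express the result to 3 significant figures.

5310 BTU/h

U_eff = 0.737/15.2 + 0.263/4.71 = 0.04849 + 0.05584 = 0.1043
R_eff = 1/U_eff = 9.585 ft²·°F·h/BTU
Q = 635 × (66.2 − (-14)) / 9.585 = 5313 BTU/h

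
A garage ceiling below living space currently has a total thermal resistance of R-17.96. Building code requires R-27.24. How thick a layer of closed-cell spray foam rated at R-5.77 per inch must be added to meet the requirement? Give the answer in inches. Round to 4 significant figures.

1.608 in

ΔR = 27.24 − 17.96 = 9.28 ft²·°F·h/BTU
L = ΔR / (R/in) = 9.28/5.77 = 1.6083 in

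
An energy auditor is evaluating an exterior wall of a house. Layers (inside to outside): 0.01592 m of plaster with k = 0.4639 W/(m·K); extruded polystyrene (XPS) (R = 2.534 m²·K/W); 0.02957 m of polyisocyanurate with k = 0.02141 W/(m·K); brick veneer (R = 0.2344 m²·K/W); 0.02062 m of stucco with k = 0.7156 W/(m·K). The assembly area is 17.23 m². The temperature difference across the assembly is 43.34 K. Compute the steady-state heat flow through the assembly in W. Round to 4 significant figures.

0.01592/0.4639 = 0.034318
0.02957/0.02141 = 1.3811
0.02062/0.7156 = 0.028815
R_total = 0.034318 + 2.534 + 1.3811 + 0.2344 + 0.028815 = 4.2127 m²·K/W
Q = A·ΔT/R = 17.23 × 43.34 / 4.2127 = 177.26 W

177.3 W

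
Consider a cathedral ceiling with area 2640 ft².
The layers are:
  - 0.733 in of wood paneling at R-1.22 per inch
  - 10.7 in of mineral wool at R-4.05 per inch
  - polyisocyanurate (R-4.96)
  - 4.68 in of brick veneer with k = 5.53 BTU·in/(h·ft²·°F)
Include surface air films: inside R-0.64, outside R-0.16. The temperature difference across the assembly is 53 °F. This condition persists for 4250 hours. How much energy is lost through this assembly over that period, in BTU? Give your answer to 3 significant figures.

0.733 × 1.22 = 0.8943
10.7 × 4.05 = 43.33
4.68/5.53 = 0.8463
R_total = 0.64 + 0.8943 + 43.33 + 4.96 + 0.8463 + 0.16 = 50.84 ft²·°F·h/BTU
Q = 2640 × 53 / 50.84 = 2752 BTU/h
E = 2752 × 4250 = 11700000 BTU

11700000 BTU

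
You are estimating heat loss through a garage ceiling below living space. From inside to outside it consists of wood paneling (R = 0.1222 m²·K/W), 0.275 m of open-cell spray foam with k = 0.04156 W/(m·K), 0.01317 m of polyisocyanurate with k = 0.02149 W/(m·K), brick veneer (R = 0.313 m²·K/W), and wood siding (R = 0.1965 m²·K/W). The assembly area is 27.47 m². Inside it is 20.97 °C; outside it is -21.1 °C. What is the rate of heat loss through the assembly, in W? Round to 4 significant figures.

147.0 W

0.275/0.04156 = 6.6169
0.01317/0.02149 = 0.61284
R_total = 0.1222 + 6.6169 + 0.61284 + 0.313 + 0.1965 = 7.8615 m²·K/W
Q = A·ΔT/R = 27.47 × (20.97 − (-21.1)) / 7.8615 = 147 W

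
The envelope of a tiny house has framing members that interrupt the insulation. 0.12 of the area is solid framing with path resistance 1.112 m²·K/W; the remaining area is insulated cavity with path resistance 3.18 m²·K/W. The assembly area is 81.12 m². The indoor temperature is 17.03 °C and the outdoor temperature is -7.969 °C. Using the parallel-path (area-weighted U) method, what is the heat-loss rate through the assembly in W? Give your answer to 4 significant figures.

780.0 W

U_eff = 0.88/3.18 + 0.12/1.112 = 0.27673 + 0.10791 = 0.38464
R_eff = 1/U_eff = 2.5998 m²·K/W
Q = 81.12 × (17.03 − (-7.969)) / 2.5998 = 780.03 W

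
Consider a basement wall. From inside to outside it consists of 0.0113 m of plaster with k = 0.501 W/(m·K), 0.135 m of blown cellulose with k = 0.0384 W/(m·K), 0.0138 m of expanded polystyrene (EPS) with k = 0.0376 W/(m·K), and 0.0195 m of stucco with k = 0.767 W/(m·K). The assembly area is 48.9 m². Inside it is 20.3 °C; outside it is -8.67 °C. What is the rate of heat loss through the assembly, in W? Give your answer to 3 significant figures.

360 W

0.0113/0.501 = 0.02255
0.135/0.0384 = 3.516
0.0138/0.0376 = 0.367
0.0195/0.767 = 0.02542
R_total = 0.02255 + 3.516 + 0.367 + 0.02542 = 3.931 m²·K/W
Q = A·ΔT/R = 48.9 × (20.3 − (-8.67)) / 3.931 = 360.4 W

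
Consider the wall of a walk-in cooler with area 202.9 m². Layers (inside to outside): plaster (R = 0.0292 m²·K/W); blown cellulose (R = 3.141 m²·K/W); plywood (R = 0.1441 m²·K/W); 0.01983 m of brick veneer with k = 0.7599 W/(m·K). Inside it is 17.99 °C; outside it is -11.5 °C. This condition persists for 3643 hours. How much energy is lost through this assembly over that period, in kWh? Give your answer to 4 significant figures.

0.01983/0.7599 = 0.026096
R_total = 0.0292 + 3.141 + 0.1441 + 0.026096 = 3.3404 m²·K/W
Q = 202.9 × (17.99 − (-11.5)) / 3.3404 = 1791.3 W
E = 1791.3 W × 3643 h / 1000 = 6525.6 kWh

6526 kWh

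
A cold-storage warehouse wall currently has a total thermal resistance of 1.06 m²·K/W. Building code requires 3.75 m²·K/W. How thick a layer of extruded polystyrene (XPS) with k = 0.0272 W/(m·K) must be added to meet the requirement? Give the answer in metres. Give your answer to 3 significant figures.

0.0732 m

ΔR = 3.75 − 1.06 = 2.69 m²·K/W
L = ΔR × k = 2.69 × 0.0272 = 0.07317 m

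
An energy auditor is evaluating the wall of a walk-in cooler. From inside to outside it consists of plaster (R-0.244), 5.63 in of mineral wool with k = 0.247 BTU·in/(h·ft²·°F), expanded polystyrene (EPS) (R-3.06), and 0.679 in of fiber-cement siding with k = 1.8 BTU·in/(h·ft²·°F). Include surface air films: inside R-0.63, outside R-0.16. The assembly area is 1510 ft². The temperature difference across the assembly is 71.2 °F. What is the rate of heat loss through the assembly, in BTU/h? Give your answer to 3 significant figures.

5.63/0.247 = 22.79
0.679/1.8 = 0.3772
R_total = 0.63 + 0.244 + 22.79 + 3.06 + 0.3772 + 0.16 = 27.26 ft²·°F·h/BTU
Q = A·ΔT/R = 1510 × 71.2 / 27.26 = 3943 BTU/h

3940 BTU/h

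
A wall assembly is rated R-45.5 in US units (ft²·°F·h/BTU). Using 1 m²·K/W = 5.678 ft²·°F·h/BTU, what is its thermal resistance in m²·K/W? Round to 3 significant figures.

8.01 m²·K/W

R_SI = 45.5/5.678 = 8.013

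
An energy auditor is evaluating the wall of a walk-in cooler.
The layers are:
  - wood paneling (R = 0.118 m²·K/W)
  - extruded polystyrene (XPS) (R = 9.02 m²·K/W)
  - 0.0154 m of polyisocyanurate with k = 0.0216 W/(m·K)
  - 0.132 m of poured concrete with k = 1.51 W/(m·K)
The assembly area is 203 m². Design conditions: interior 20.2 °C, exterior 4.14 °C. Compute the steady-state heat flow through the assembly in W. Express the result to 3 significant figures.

0.0154/0.0216 = 0.713
0.132/1.51 = 0.08742
R_total = 0.118 + 9.02 + 0.713 + 0.08742 = 9.938 m²·K/W
Q = A·ΔT/R = 203 × (20.2 − 4.14) / 9.938 = 328 W

328 W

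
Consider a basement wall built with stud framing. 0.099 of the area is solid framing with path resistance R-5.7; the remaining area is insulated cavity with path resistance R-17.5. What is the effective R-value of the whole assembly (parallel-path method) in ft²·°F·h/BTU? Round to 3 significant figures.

U_eff = 0.901/17.5 + 0.099/5.7 = 0.05149 + 0.01737 = 0.06885
R_eff = 1/U_eff = 14.52 ft²·°F·h/BTU

14.5 ft²·°F·h/BTU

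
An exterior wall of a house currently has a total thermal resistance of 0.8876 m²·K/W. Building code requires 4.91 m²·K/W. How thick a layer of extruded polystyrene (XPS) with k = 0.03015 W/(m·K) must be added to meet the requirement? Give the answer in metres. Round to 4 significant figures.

ΔR = 4.91 − 0.8876 = 4.0224 m²·K/W
L = ΔR × k = 4.0224 × 0.03015 = 0.12128 m

0.1213 m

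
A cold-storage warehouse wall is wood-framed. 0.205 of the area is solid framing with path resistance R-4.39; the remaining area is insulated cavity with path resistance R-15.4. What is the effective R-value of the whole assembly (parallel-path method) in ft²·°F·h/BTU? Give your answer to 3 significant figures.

10.2 ft²·°F·h/BTU

U_eff = 0.795/15.4 + 0.205/4.39 = 0.05162 + 0.0467 = 0.09832
R_eff = 1/U_eff = 10.17 ft²·°F·h/BTU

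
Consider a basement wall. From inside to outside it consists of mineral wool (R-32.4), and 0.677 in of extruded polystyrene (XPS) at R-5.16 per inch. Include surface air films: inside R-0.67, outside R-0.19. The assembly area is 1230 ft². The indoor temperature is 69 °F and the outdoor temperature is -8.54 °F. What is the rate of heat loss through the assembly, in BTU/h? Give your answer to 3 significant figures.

2590 BTU/h

0.677 × 5.16 = 3.493
R_total = 0.67 + 32.4 + 3.493 + 0.19 = 36.75 ft²·°F·h/BTU
Q = A·ΔT/R = 1230 × (69 − (-8.54)) / 36.75 = 2595 BTU/h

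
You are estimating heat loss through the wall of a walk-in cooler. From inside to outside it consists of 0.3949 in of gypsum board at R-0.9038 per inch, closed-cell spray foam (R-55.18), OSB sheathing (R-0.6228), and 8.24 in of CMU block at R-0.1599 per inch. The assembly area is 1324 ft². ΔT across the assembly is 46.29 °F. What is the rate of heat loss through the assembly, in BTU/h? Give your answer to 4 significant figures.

1066 BTU/h

0.3949 × 0.9038 = 0.35691
8.24 × 0.1599 = 1.3176
R_total = 0.35691 + 55.18 + 0.6228 + 1.3176 = 57.477 ft²·°F·h/BTU
Q = A·ΔT/R = 1324 × 46.29 / 57.477 = 1066.3 BTU/h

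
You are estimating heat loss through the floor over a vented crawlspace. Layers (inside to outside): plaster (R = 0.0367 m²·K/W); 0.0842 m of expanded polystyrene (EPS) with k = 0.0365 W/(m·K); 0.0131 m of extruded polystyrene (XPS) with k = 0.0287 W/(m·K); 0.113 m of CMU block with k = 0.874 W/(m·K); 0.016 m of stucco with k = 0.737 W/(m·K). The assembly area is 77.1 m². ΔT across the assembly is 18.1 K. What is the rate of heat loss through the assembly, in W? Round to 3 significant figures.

0.0842/0.0365 = 2.307
0.0131/0.0287 = 0.4564
0.113/0.874 = 0.1293
0.016/0.737 = 0.02171
R_total = 0.0367 + 2.307 + 0.4564 + 0.1293 + 0.02171 = 2.951 m²·K/W
Q = A·ΔT/R = 77.1 × 18.1 / 2.951 = 472.9 W

473 W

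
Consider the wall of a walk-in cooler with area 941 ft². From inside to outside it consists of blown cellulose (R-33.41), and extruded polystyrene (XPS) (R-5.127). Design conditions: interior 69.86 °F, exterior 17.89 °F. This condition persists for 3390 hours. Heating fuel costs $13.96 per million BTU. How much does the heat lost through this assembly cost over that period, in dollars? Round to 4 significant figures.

R_total = 33.41 + 5.127 = 38.537 ft²·°F·h/BTU
Q = 941 × (69.86 − 17.89) / 38.537 = 1269 BTU/h
E = 1269 × 3390 = 4301900 BTU
Cost = 4301900/10⁶ × 13.96 = $60.055

60.06 dollars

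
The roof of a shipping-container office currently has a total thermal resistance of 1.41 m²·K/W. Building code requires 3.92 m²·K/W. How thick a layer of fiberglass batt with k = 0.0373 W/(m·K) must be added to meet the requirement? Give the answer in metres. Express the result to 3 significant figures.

0.0936 m

ΔR = 3.92 − 1.41 = 2.51 m²·K/W
L = ΔR × k = 2.51 × 0.0373 = 0.09362 m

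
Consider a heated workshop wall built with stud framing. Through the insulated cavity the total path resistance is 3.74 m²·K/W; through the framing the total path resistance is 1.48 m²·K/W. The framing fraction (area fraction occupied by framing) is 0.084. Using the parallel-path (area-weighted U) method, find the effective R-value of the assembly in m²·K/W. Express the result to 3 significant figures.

U_eff = 0.916/3.74 + 0.084/1.48 = 0.2449 + 0.05676 = 0.3017
R_eff = 1/U_eff = 3.315 m²·K/W

3.31 m²·K/W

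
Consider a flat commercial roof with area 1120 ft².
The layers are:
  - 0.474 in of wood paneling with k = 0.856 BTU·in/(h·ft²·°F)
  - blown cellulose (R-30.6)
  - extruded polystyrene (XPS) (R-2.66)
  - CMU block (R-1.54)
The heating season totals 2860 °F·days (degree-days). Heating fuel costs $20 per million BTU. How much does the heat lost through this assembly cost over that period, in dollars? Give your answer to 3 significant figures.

43.5 dollars

0.474/0.856 = 0.5537
R_total = 0.5537 + 30.6 + 2.66 + 1.54 = 35.35 ft²·°F·h/BTU
E = A × HDD × 24 / R = 1120 × 2860 × 24 / 35.35 = 2175000 BTU
Cost = 2175000/10⁶ × 20 = $43.49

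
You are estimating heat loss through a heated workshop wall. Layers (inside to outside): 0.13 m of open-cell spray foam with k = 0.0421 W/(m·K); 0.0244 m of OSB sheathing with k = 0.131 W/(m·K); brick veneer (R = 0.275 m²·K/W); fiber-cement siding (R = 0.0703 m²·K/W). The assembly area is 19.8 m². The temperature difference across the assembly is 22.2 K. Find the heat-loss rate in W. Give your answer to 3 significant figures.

0.13/0.0421 = 3.088
0.0244/0.131 = 0.1863
R_total = 3.088 + 0.1863 + 0.275 + 0.0703 = 3.619 m²·K/W
Q = A·ΔT/R = 19.8 × 22.2 / 3.619 = 121.4 W

121 W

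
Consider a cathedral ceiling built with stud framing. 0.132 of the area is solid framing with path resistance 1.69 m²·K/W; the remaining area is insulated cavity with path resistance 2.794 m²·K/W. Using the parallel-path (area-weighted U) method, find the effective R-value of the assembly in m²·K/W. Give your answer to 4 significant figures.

U_eff = 0.868/2.794 + 0.132/1.69 = 0.31067 + 0.078107 = 0.38877
R_eff = 1/U_eff = 2.5722 m²·K/W

2.572 m²·K/W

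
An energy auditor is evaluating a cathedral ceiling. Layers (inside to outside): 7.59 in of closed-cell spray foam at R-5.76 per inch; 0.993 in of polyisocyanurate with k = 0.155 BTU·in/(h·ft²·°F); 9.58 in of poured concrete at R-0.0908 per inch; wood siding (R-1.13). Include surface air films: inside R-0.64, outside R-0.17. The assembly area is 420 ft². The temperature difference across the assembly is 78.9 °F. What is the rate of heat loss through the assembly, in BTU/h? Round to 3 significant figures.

7.59 × 5.76 = 43.72
0.993/0.155 = 6.406
9.58 × 0.0908 = 0.8699
R_total = 0.64 + 43.72 + 6.406 + 0.8699 + 1.13 + 0.17 = 52.93 ft²·°F·h/BTU
Q = A·ΔT/R = 420 × 78.9 / 52.93 = 626 BTU/h

626 BTU/h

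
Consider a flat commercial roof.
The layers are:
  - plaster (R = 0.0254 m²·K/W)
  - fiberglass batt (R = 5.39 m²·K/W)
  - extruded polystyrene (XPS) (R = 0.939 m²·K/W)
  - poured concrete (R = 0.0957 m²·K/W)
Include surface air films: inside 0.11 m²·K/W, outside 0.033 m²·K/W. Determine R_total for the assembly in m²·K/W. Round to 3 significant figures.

6.59 m²·K/W

R_total = 0.11 + 0.0254 + 5.39 + 0.939 + 0.0957 + 0.033 = 6.593 m²·K/W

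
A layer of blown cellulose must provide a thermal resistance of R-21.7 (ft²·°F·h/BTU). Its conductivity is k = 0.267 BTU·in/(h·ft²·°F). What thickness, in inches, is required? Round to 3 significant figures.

5.79 in

L = R × k = 21.7 × 0.267 = 5.794 in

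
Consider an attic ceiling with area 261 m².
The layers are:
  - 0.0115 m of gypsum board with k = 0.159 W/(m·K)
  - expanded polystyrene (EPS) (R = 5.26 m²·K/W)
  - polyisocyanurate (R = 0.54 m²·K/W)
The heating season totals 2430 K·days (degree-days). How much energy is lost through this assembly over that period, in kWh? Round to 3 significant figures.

0.0115/0.159 = 0.07233
R_total = 0.07233 + 5.26 + 0.54 = 5.872 m²·K/W
E = A × HDD × 24 / R / 1000 = 261 × 2430 × 24 / 5.872 / 1000 = 2592 kWh

2590 kWh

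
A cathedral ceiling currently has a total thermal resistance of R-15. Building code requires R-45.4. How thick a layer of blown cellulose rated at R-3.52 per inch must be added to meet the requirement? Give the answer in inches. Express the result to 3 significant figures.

8.64 in

ΔR = 45.4 − 15 = 30.4 ft²·°F·h/BTU
L = ΔR / (R/in) = 30.4/3.52 = 8.636 in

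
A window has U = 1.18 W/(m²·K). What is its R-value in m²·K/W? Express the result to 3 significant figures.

R = 1/U = 1/1.18 = 0.8475

0.847 m²·K/W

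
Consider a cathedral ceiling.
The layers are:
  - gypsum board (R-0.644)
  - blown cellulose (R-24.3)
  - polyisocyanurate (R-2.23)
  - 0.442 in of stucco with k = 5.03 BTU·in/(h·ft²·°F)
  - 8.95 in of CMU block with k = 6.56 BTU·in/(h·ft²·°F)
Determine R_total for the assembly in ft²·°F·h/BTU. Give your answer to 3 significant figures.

28.6 ft²·°F·h/BTU

0.442/5.03 = 0.08787
8.95/6.56 = 1.364
R_total = 0.644 + 24.3 + 2.23 + 0.08787 + 1.364 = 28.63 ft²·°F·h/BTU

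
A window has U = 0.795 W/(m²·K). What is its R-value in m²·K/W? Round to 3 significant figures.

1.26 m²·K/W

R = 1/U = 1/0.795 = 1.258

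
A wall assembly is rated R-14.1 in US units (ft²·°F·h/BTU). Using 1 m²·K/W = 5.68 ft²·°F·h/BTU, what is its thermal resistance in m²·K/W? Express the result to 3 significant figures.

R_SI = 14.1/5.68 = 2.482

2.48 m²·K/W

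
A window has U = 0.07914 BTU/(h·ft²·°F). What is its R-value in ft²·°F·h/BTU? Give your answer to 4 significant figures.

12.64 ft²·°F·h/BTU

R = 1/U = 1/0.07914 = 12.636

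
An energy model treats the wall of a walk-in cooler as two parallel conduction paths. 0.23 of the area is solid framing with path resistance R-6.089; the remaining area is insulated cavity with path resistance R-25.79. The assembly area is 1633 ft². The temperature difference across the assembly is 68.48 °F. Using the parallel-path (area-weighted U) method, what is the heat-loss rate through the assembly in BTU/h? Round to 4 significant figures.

7563 BTU/h

U_eff = 0.77/25.79 + 0.23/6.089 = 0.029857 + 0.037773 = 0.06763
R_eff = 1/U_eff = 14.786 ft²·°F·h/BTU
Q = 1633 × 68.48 / 14.786 = 7562.9 BTU/h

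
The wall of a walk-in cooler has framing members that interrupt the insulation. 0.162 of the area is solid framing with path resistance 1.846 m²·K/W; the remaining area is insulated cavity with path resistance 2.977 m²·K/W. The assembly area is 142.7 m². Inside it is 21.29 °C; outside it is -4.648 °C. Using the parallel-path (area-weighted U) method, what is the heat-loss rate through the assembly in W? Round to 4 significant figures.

1367 W

U_eff = 0.838/2.977 + 0.162/1.846 = 0.28149 + 0.087757 = 0.36925
R_eff = 1/U_eff = 2.7082 m²·K/W
Q = 142.7 × (21.29 − (-4.648)) / 2.7082 = 1366.7 W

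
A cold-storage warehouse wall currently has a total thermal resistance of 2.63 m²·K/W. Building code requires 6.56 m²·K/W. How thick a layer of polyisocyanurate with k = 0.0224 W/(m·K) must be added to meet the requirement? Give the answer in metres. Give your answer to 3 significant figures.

ΔR = 6.56 − 2.63 = 3.93 m²·K/W
L = ΔR × k = 3.93 × 0.0224 = 0.08803 m

0.0880 m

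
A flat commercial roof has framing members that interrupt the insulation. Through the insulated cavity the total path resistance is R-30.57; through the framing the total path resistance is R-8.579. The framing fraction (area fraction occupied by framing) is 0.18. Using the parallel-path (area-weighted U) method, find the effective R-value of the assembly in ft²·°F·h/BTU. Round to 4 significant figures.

U_eff = 0.82/30.57 + 0.18/8.579 = 0.026824 + 0.020981 = 0.047805
R_eff = 1/U_eff = 20.918 ft²·°F·h/BTU

20.92 ft²·°F·h/BTU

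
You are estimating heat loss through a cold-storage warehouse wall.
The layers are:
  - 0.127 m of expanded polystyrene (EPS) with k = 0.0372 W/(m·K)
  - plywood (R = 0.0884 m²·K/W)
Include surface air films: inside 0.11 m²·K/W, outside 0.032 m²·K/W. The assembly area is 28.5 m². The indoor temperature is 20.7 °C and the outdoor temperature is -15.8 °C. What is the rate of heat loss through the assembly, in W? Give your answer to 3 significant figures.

285 W

0.127/0.0372 = 3.414
R_total = 0.11 + 3.414 + 0.0884 + 0.032 = 3.644 m²·K/W
Q = A·ΔT/R = 28.5 × (20.7 − (-15.8)) / 3.644 = 285.4 W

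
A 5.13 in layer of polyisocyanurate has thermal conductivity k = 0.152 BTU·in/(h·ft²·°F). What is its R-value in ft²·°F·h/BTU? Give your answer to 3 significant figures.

R = L/k = 5.13/0.152 = 33.75 ft²·°F·h/BTU

33.8 ft²·°F·h/BTU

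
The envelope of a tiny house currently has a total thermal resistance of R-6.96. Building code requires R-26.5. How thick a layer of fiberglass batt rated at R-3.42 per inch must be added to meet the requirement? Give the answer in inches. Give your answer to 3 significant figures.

5.71 in

ΔR = 26.5 − 6.96 = 19.54 ft²·°F·h/BTU
L = ΔR / (R/in) = 19.54/3.42 = 5.713 in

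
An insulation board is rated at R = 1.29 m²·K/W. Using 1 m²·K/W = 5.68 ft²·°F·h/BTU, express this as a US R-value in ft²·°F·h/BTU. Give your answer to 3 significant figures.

7.33 ft²·°F·h/BTU

R_US = 1.29 × 5.68 = 7.327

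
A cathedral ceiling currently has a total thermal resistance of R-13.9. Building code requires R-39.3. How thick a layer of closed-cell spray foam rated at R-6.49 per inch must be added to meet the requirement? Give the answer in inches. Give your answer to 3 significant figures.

3.91 in

ΔR = 39.3 − 13.9 = 25.4 ft²·°F·h/BTU
L = ΔR / (R/in) = 25.4/6.49 = 3.914 in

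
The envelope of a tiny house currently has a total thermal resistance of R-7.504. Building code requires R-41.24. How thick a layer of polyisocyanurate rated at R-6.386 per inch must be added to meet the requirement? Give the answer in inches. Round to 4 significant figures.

ΔR = 41.24 − 7.504 = 33.736 ft²·°F·h/BTU
L = ΔR / (R/in) = 33.736/6.386 = 5.2828 in

5.283 in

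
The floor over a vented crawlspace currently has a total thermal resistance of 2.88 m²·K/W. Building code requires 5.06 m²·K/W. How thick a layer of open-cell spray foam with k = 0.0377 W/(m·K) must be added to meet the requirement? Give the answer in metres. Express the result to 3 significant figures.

0.0822 m

ΔR = 5.06 − 2.88 = 2.18 m²·K/W
L = ΔR × k = 2.18 × 0.0377 = 0.08219 m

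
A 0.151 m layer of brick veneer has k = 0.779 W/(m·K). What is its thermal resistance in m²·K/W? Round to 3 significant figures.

R = L/k = 0.151/0.779 = 0.1938 m²·K/W

0.194 m²·K/W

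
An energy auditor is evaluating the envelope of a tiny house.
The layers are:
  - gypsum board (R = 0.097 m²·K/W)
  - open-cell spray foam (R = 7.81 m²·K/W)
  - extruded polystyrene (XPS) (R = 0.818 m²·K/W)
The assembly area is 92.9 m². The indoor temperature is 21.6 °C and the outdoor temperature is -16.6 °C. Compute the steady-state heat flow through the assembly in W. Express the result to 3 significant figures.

407 W

R_total = 0.097 + 7.81 + 0.818 = 8.725 m²·K/W
Q = A·ΔT/R = 92.9 × (21.6 − (-16.6)) / 8.725 = 406.7 W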